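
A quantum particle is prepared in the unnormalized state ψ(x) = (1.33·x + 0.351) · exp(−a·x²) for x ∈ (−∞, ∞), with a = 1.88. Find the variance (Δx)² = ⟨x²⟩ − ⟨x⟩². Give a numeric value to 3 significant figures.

0.188

Compute ⟨x⟩ and ⟨x²⟩ separately, then (Δx)² = ⟨x²⟩ − ⟨x⟩².
Expand each integrand as polynomial × e^(−2ax²) and use ∫x^(2j)·e^(−2ax²) dx = (2j−1)!!/(4a)^j · √(π/(2a)), odd powers → 0; here √(π/(2a)) = 0.91407.
Normalization: ∫|ψ|² dx = 0.32763.
⟨x⟩ = 0.34639 and ⟨x²⟩ = 0.30752.
(Δx)² = 0.30752 − (0.34639)² = 0.18753.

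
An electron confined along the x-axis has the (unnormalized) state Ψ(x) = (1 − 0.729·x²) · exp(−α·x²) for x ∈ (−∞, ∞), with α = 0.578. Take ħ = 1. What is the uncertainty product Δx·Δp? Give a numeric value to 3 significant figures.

Δx = √(⟨x²⟩−⟨x⟩²), Δp = √(⟨p²⟩−⟨p⟩²).
Expand each integrand as polynomial × e^(−2αx²) and use ∫x^(2j)·e^(−2αx²) dx = (2j−1)!!/(4α)^j · √(π/(2α)), odd powers → 0; here √(π/(2α)) = 1.6485. Differentiate with the product rule, d/dx e^(−αx²) = −2αx·e^(−αx²).
Normalization: ∫|Ψ|² dx = 1.1006.
⟨x⟩ = 0.0000, ⟨x²⟩ = 0.38835 ⇒ Δx = 0.62318.
⟨p⟩ = 0.0000, ⟨p²⟩ = 2.0142 ⇒ Δp = 1.4192.
Δx·Δp = 0.88443.

0.884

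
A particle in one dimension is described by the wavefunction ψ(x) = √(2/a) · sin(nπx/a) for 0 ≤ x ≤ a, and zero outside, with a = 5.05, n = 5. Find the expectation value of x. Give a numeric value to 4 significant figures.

⟨x⟩ = ∫ x·|ψ|² dx (integrals over the domain).
With sin²θ = (1 − cos2θ)/2 on 0 ≤ x ≤ a: ∫sin²(nπx/a) dx = a/2, ∫x·sin²(nπx/a) dx = a²/4, ∫x²·sin²(nπx/a) dx = a³·(1/6 − 1/(4n²π²)); higher powers xᵏ the same way, integrating xᵏ·cos(2nπx/a) by parts.
⟨x⟩ = 2.5250.

2.525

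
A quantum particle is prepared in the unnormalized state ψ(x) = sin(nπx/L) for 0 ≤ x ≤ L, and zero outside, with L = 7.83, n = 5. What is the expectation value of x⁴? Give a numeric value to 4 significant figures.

736.6

⟨x⁴⟩ = ∫ x⁴·|ψ|² dx / ∫|ψ|² dx (integrals over the domain).
With sin²θ = (1 − cos2θ)/2 on 0 ≤ x ≤ L: ∫sin²(nπx/L) dx = L/2, ∫x·sin²(nπx/L) dx = L²/4, ∫x²·sin²(nπx/L) dx = L³·(1/6 − 1/(4n²π²)); higher powers xᵏ the same way, integrating xᵏ·cos(2nπx/L) by parts.
State is unnormalized: ∫|ψ|² dx = 3.9150, and ∫ψ*·x⁴·ψ dx = 2883.8, so ⟨x⁴⟩ = 2883.8 / 3.9150.
⟨x⁴⟩ = 736.62.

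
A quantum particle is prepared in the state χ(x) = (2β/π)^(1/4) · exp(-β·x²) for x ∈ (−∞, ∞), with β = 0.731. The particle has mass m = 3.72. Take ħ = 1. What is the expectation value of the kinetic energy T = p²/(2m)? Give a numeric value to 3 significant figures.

T = −(ħ²/2m) d²/dx², so ⟨T⟩ = −(ħ²/2m) ∫ χ*·χ'' dx; with m = 3.72.
Gaussian moments: ∫x^(2j)·e^(−2βx²) dx = (2j−1)!!/(4β)^j · √(π/(2β)), odd powers integrate to 0; here √(π/(2β)) = 1.4659. Derivatives: d/dx e^(−βx²) = −2βx·e^(−βx²), d²/dx² e^(−βx²) = (4β²x² − 2β)·e^(−βx²).
⟨T⟩ = 0.098253.

0.0983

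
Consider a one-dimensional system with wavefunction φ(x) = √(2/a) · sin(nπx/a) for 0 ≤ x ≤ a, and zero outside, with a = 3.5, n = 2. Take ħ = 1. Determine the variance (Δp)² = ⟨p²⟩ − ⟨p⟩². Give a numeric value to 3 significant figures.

Compute ⟨p⟩ and ⟨p²⟩ separately; (Δp)² = ⟨p²⟩ − ⟨p⟩².
d/dx sin(nπx/a) = (nπ/a)·cos(nπx/a) and d²/dx² sin(nπx/a) = −(nπ/a)²·sin(nπx/a); on 0 ≤ x ≤ a, ∫sin²(nπx/a) dx = a/2 and ∫sin(nπx/a)·cos(nπx/a) dx = 0.
⟨p⟩ = 0.0000 and ⟨p²⟩ = 3.2227.
(Δp)² = 3.2227 − (0.0000)² = 3.2227.

3.22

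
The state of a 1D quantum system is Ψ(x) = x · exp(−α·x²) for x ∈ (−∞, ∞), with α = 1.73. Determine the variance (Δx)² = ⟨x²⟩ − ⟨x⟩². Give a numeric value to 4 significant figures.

Compute ⟨x⟩ and ⟨x²⟩ separately, then (Δx)² = ⟨x²⟩ − ⟨x⟩².
Expand each integrand as polynomial × e^(−2αx²) and use ∫x^(2j)·e^(−2αx²) dx = (2j−1)!!/(4α)^j · √(π/(2α)), odd powers → 0; here √(π/(2α)) = 0.95288.
Normalization: ∫|Ψ|² dx = 0.13770.
⟨x⟩ = 0.0000 and ⟨x²⟩ = 0.43353.
(Δx)² = 0.43353 − (0.0000)² = 0.43353.

0.4335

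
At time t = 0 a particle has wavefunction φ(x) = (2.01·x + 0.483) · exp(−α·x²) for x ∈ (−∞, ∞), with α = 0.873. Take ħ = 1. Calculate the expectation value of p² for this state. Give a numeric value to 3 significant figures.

2.33

p² φ = −ħ² d²φ/dx²; ⟨p²⟩ = −ħ² ∫ φ*·φ'' dx / ∫|φ|² dx.
Expand each integrand as polynomial × e^(−2αx²) and use ∫x^(2j)·e^(−2αx²) dx = (2j−1)!!/(4α)^j · √(π/(2α)), odd powers → 0; here √(π/(2α)) = 1.3414. Differentiate with the product rule, d/dx e^(−αx²) = −2αx·e^(−αx²).
State is unnormalized: ∫|φ|² dx = 1.8649, and ∫φ*·(−ħ² φ'') dx = 4.3377, so ⟨p²⟩ = 4.3377 / 1.8649.
⟨p²⟩ = 2.3260.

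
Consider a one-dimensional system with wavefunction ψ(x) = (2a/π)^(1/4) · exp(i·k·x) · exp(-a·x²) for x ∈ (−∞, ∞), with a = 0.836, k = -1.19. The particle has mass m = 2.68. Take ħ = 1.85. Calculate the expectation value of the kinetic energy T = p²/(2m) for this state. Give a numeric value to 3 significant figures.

T = −(ħ²/2m) d²/dx², so ⟨T⟩ = −(ħ²/2m) ∫ ψ*·ψ'' dx; with m = 2.68.
Gaussian moments: ∫x^(2j)·e^(−2ax²) dx = (2j−1)!!/(4a)^j · √(π/(2a)), odd powers integrate to 0; here √(π/(2a)) = 1.3707. Derivatives: ψ′ = (ik − 2ax)·ψ, ψ″ = ((ik − 2ax)² − 2a)·ψ; the odd-in-x pieces drop out.
⟨T⟩ = 1.4380.

1.44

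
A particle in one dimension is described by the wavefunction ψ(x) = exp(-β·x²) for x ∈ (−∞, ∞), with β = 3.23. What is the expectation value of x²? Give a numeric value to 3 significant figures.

⟨x²⟩ = ∫ x²·|ψ|² dx / ∫|ψ|² dx (integrals over the domain).
Gaussian moments: ∫x^(2j)·e^(−2βx²) dx = (2j−1)!!/(4β)^j · √(π/(2β)), odd powers integrate to 0; here √(π/(2β)) = 0.69736.
State is unnormalized: ∫|ψ|² dx = 0.69736, and ∫ψ*·x²·ψ dx = 0.053975, so ⟨x²⟩ = 0.053975 / 0.69736.
⟨x²⟩ = 0.077399.

0.0774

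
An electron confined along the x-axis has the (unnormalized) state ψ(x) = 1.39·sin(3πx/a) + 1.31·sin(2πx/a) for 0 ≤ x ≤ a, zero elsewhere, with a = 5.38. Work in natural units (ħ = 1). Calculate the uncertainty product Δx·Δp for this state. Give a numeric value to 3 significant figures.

1.55

Δx = √(⟨x²⟩−⟨x⟩²), Δp = √(⟨p²⟩−⟨p⟩²).
On 0 ≤ x ≤ a (j ≠ l): ∫sin²(jπx/a) dx = a/2, ∫sin(jπx/a)·sin(lπx/a) dx = 0; diagonal moments ∫x·sin²(jπx/a) dx = a²/4, ∫x²·sin²(jπx/a) dx = a³·(1/6 − 1/(4j²π²)); cross terms ∫x·sin(jπx/a)·sin(lπx/a) dx = 0 for j + l even and −4jla²/(π²(j² − l²)²) for j + l odd, ∫x²·sin(jπx/a)·sin(lπx/a) dx = (−1)^(j+l)·4jla³/(π²(j² − l²)²); higher powers the same way via product-to-sum and parts. d²/dx² sin(jπx/a) = −(jπ/a)²·sin(jπx/a); on 0 ≤ x ≤ a, ∫sin²(jπx/a) dx = a/2 and ∫sin(jπx/a)·sin(lπx/a) dx = 0 for j ≠ l, so only diagonal terms survive in ∫|ψ|² and ∫ψ·ψ″; ∫ψ·ψ′ dx = [ψ²/2] between the walls = 0.
Normalization: ∫|ψ|² dx = 9.8137.
⟨x⟩ = 1.6452, ⟨x²⟩ = 3.7685 ⇒ Δx = 1.0304.
⟨p⟩ = 0.0000, ⟨p²⟩ = 2.2669 ⇒ Δp = 1.5056.
Δx·Δp = 1.5514.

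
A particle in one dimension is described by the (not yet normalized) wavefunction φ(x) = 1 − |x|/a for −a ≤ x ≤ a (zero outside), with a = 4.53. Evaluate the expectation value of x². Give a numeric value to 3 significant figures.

2.05

⟨x²⟩ = ∫ x²·|φ|² dx / ∫|φ|² dx (integrals over the domain).
φ is even, so ∫ over [−a, a] = 2∫₀ᵃ with φ = 1 − x/a there: ∫₀ᵃ (1 − x/a)² dx = a/3, ∫₀ᵃ x²(1 − x/a)² dx = a³/30, ∫₀ᵃ x⁴(1 − x/a)² dx = a⁵/105.
State is unnormalized: ∫|φ|² dx = 3.0200, and ∫φ*·x²·φ dx = 6.1973, so ⟨x²⟩ = 6.1973 / 3.0200.
⟨x²⟩ = 2.0521.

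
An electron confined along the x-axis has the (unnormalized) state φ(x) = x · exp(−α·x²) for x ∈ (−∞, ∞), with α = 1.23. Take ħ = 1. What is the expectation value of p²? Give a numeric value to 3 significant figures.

3.69

p² φ = −ħ² d²φ/dx²; ⟨p²⟩ = −ħ² ∫ φ*·φ'' dx / ∫|φ|² dx.
Expand each integrand as polynomial × e^(−2αx²) and use ∫x^(2j)·e^(−2αx²) dx = (2j−1)!!/(4α)^j · √(π/(2α)), odd powers → 0; here √(π/(2α)) = 1.1301. Differentiate with the product rule, d/dx e^(−αx²) = −2αx·e^(−αx²).
State is unnormalized: ∫|φ|² dx = 0.22969, and ∫φ*·(−ħ² φ'') dx = 0.84756, so ⟨p²⟩ = 0.84756 / 0.22969.
⟨p²⟩ = 3.6900.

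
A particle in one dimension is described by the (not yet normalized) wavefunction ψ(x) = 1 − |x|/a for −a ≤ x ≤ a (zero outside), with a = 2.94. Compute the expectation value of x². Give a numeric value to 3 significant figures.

0.864

⟨x²⟩ = ∫ x²·|ψ|² dx / ∫|ψ|² dx (integrals over the domain).
ψ is even, so ∫ over [−a, a] = 2∫₀ᵃ with ψ = 1 − x/a there: ∫₀ᵃ (1 − x/a)² dx = a/3, ∫₀ᵃ x²(1 − x/a)² dx = a³/30, ∫₀ᵃ x⁴(1 − x/a)² dx = a⁵/105.
State is unnormalized: ∫|ψ|² dx = 1.9600, and ∫ψ*·x²·ψ dx = 1.6941, so ⟨x²⟩ = 1.6941 / 1.9600.
⟨x²⟩ = 0.86436.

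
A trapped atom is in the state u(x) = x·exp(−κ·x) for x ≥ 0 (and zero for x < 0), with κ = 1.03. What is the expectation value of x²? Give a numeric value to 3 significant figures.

⟨x²⟩ = ∫ x²·|u|² dx / ∫|u|² dx (integrals over the domain).
Every integrand reduces to terms xʲ·e^(−2κx) on [0, ∞); use ∫₀^∞ xʲ·e^(−2κx) dx = j!/(2κ)^(j+1).
State is unnormalized: ∫|u|² dx = 0.22879, and ∫u*·x²·u dx = 0.64696, so ⟨x²⟩ = 0.64696 / 0.22879.
⟨x²⟩ = 2.8278.

2.83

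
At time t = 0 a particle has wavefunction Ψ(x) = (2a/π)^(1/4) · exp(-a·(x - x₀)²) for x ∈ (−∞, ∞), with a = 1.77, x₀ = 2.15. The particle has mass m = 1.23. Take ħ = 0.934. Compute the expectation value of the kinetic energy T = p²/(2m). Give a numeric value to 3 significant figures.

T = −(ħ²/2m) d²/dx², so ⟨T⟩ = −(ħ²/2m) ∫ Ψ*·Ψ'' dx; with m = 1.23.
Gaussian moments (u = x − x₀): ∫u^(2j)·e^(−2au²) du = (2j−1)!!/(4a)^j · √(π/(2a)), odd powers integrate to 0; here √(π/(2a)) = 0.94205. Derivatives: d/dx e^(−au²) = −2au·e^(−au²), d²/dx² e^(−au²) = (4a²u² − 2a)·e^(−au²).
⟨T⟩ = 0.62767.

0.628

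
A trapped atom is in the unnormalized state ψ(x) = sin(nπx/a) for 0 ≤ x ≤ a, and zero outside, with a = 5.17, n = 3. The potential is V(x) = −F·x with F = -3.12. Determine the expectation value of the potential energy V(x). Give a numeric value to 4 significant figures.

8.065

⟨V⟩ = ∫ V(x)·|ψ|² dx / ∫|ψ|² dx.
With sin²θ = (1 − cos2θ)/2 on 0 ≤ x ≤ a: ∫sin²(nπx/a) dx = a/2, ∫x·sin²(nπx/a) dx = a²/4, ∫x²·sin²(nπx/a) dx = a³·(1/6 − 1/(4n²π²)); higher powers xᵏ the same way, integrating xᵏ·cos(2nπx/a) by parts.
State is unnormalized: ∫|ψ|² dx = 2.5850, and ∫ψ*·V(x)·ψ dx = 20.849, so ⟨V⟩ = 20.849 / 2.5850.
⟨V⟩ = 8.0652.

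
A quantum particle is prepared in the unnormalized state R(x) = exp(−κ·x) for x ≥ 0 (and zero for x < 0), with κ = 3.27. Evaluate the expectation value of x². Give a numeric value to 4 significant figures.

0.04676

⟨x²⟩ = ∫ x²·|R|² dx / ∫|R|² dx (integrals over the domain).
Every integrand reduces to terms xʲ·e^(−2κx) on [0, ∞); use ∫₀^∞ xʲ·e^(−2κx) dx = j!/(2κ)^(j+1).
State is unnormalized: ∫|R|² dx = 0.15291, and ∫R*·x²·R dx = 0.0071498, so ⟨x²⟩ = 0.0071498 / 0.15291.
⟨x²⟩ = 0.046760.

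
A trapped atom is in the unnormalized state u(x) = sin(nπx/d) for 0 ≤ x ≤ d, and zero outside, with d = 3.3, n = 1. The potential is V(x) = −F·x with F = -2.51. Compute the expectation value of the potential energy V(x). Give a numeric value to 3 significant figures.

4.14

⟨V⟩ = ∫ V(x)·|u|² dx / ∫|u|² dx.
With sin²θ = (1 − cos2θ)/2 on 0 ≤ x ≤ d: ∫sin²(nπx/d) dx = d/2, ∫x·sin²(nπx/d) dx = d²/4, ∫x²·sin²(nπx/d) dx = d³·(1/6 − 1/(4n²π²)); higher powers xᵏ the same way, integrating xᵏ·cos(2nπx/d) by parts.
State is unnormalized: ∫|u|² dx = 1.6500, and ∫u*·V(x)·u dx = 6.8335, so ⟨V⟩ = 6.8335 / 1.6500.
⟨V⟩ = 4.1415.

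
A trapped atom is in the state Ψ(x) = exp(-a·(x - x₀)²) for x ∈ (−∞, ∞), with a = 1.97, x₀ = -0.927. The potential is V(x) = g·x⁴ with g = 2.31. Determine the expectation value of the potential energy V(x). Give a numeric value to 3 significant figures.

⟨V⟩ = ∫ V(x)·|Ψ|² dx / ∫|Ψ|² dx.
Gaussian moments (u = x − x₀): ∫u^(2j)·e^(−2au²) du = (2j−1)!!/(4a)^j · √(π/(2a)), odd powers integrate to 0; here √(π/(2a)) = 0.89295.
State is unnormalized: ∫|Ψ|² dx = 0.89295, and ∫Ψ*·V(x)·Ψ dx = 2.9725, so ⟨V⟩ = 2.9725 / 0.89295.
⟨V⟩ = 3.3289.

3.33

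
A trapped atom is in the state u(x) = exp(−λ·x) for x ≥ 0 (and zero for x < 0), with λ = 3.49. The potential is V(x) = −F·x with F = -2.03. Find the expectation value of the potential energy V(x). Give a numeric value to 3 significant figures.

0.291

⟨V⟩ = ∫ V(x)·|u|² dx / ∫|u|² dx.
Every integrand reduces to terms xʲ·e^(−2λx) on [0, ∞); use ∫₀^∞ xʲ·e^(−2λx) dx = j!/(2λ)^(j+1).
State is unnormalized: ∫|u|² dx = 0.14327, and ∫u*·V(x)·u dx = 0.041666, so ⟨V⟩ = 0.041666 / 0.14327.
⟨V⟩ = 0.29083.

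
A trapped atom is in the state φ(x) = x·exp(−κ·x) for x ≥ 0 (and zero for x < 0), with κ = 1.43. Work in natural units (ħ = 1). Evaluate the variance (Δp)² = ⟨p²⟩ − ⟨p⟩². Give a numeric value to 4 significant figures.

2.045

Compute ⟨p⟩ and ⟨p²⟩ separately; (Δp)² = ⟨p²⟩ − ⟨p⟩².
Differentiate x·exp(−κ·x) with the product rule; every integrand then reduces to terms xʲ·e^(−2κx) on [0, ∞), with ∫₀^∞ xʲ·e^(−2κx) dx = j!/(2κ)^(j+1).
Normalization: ∫|φ|² dx = 0.085493.
⟨p⟩ = 0.0000 and ⟨p²⟩ = 2.0449.
(Δp)² = 2.0449 − (0.0000)² = 2.0449.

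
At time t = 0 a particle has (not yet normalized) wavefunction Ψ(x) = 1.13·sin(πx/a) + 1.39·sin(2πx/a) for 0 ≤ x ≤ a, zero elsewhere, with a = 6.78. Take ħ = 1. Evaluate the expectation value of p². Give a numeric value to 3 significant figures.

p² Ψ = −ħ² d²Ψ/dx²; ⟨p²⟩ = −ħ² ∫ Ψ*·Ψ'' dx / ∫|Ψ|² dx.
d²/dx² sin(jπx/a) = −(jπ/a)²·sin(jπx/a); on 0 ≤ x ≤ a, ∫sin²(jπx/a) dx = a/2 and ∫sin(jπx/a)·sin(lπx/a) dx = 0 for j ≠ l, so only diagonal terms survive in ∫|Ψ|² and ∫Ψ·Ψ″; ∫Ψ·Ψ′ dx = [Ψ²/2] between the walls = 0.
State is unnormalized: ∫|Ψ|² dx = 10.879, and ∫Ψ*·(−ħ² Ψ'') dx = 6.5545, so ⟨p²⟩ = 6.5545 / 10.879.
⟨p²⟩ = 0.60252.

0.603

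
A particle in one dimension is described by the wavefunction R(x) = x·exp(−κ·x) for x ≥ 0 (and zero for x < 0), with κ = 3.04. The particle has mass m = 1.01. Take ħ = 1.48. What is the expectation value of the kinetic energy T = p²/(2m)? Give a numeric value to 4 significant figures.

10.02

T = −(ħ²/2m) d²/dx², so ⟨T⟩ = −(ħ²/2m) ∫ R*·R'' dx / ∫|R|² dx; with m = 1.01.
Differentiate x·exp(−κ·x) with the product rule; every integrand then reduces to terms xʲ·e^(−2κx) on [0, ∞), with ∫₀^∞ xʲ·e^(−2κx) dx = j!/(2κ)^(j+1).
State is unnormalized: ∫|R|² dx = 0.0088986, and ∫R*·(−ħ²/2m · R'') dx = 0.089174, so ⟨T⟩ = 0.089174 / 0.0088986.
⟨T⟩ = 10.021.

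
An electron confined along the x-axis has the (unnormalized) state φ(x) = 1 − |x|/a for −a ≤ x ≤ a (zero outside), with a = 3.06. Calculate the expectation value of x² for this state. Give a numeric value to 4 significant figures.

0.9364

⟨x²⟩ = ∫ x²·|φ|² dx / ∫|φ|² dx (integrals over the domain).
φ is even, so ∫ over [−a, a] = 2∫₀ᵃ with φ = 1 − x/a there: ∫₀ᵃ (1 − x/a)² dx = a/3, ∫₀ᵃ x²(1 − x/a)² dx = a³/30, ∫₀ᵃ x⁴(1 − x/a)² dx = a⁵/105.
State is unnormalized: ∫|φ|² dx = 2.0400, and ∫φ*·x²·φ dx = 1.9102, so ⟨x²⟩ = 1.9102 / 2.0400.
⟨x²⟩ = 0.93636.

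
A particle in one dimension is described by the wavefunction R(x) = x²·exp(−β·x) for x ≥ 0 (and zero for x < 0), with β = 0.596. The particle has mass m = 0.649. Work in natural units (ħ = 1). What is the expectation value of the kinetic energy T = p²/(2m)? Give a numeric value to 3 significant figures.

T = −(ħ²/2m) d²/dx², so ⟨T⟩ = −(ħ²/2m) ∫ R*·R'' dx / ∫|R|² dx; with m = 0.649.
Differentiate x²·exp(−β·x) with the product rule; every integrand then reduces to terms xʲ·e^(−2βx) on [0, ∞), with ∫₀^∞ xʲ·e^(−2βx) dx = j!/(2β)^(j+1).
State is unnormalized: ∫|R|² dx = 9.9731, and ∫R*·(−ħ²/2m · R'') dx = 0.90976, so ⟨T⟩ = 0.90976 / 9.9731.
⟨T⟩ = 0.091221.

0.0912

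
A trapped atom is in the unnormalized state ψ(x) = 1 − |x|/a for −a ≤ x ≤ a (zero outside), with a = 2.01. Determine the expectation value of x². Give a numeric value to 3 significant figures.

0.404

⟨x²⟩ = ∫ x²·|ψ|² dx / ∫|ψ|² dx (integrals over the domain).
ψ is even, so ∫ over [−a, a] = 2∫₀ᵃ with ψ = 1 − x/a there: ∫₀ᵃ (1 − x/a)² dx = a/3, ∫₀ᵃ x²(1 − x/a)² dx = a³/30, ∫₀ᵃ x⁴(1 − x/a)² dx = a⁵/105.
State is unnormalized: ∫|ψ|² dx = 1.3400, and ∫ψ*·x²·ψ dx = 0.54137, so ⟨x²⟩ = 0.54137 / 1.3400.
⟨x²⟩ = 0.40401.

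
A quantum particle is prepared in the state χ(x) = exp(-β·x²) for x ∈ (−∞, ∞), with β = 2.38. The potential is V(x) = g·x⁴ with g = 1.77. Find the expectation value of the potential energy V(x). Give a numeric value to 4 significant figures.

⟨V⟩ = ∫ V(x)·|χ|² dx / ∫|χ|² dx.
Gaussian moments: ∫x^(2j)·e^(−2βx²) dx = (2j−1)!!/(4β)^j · √(π/(2β)), odd powers integrate to 0; here √(π/(2β)) = 0.81240.
State is unnormalized: ∫|χ|² dx = 0.81240, and ∫χ*·V(x)·χ dx = 0.047598, so ⟨V⟩ = 0.047598 / 0.81240.
⟨V⟩ = 0.058590.

0.05859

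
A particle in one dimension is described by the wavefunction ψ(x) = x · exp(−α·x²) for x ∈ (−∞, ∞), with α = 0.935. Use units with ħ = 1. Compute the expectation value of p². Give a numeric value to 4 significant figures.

p² ψ = −ħ² d²ψ/dx²; ⟨p²⟩ = −ħ² ∫ ψ*·ψ'' dx / ∫|ψ|² dx.
Expand each integrand as polynomial × e^(−2αx²) and use ∫x^(2j)·e^(−2αx²) dx = (2j−1)!!/(4α)^j · √(π/(2α)), odd powers → 0; here √(π/(2α)) = 1.2961. Differentiate with the product rule, d/dx e^(−αx²) = −2αx·e^(−αx²).
State is unnormalized: ∫|ψ|² dx = 0.34656, and ∫ψ*·(−ħ² ψ'') dx = 0.97211, so ⟨p²⟩ = 0.97211 / 0.34656.
⟨p²⟩ = 2.8050.

2.805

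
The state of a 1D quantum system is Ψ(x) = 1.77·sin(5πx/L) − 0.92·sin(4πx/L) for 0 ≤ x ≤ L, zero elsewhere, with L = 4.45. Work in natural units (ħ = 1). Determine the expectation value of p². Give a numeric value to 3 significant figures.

p² Ψ = −ħ² d²Ψ/dx²; ⟨p²⟩ = −ħ² ∫ Ψ*·Ψ'' dx / ∫|Ψ|² dx.
d²/dx² sin(jπx/L) = −(jπ/L)²·sin(jπx/L); on 0 ≤ x ≤ L, ∫sin²(jπx/L) dx = L/2 and ∫sin(jπx/L)·sin(lπx/L) dx = 0 for j ≠ l, so only diagonal terms survive in ∫|Ψ|² and ∫Ψ·Ψ″; ∫Ψ·Ψ′ dx = [Ψ²/2] between the walls = 0.
State is unnormalized: ∫|Ψ|² dx = 8.8539, and ∫Ψ*·(−ħ² Ψ'') dx = 101.87, so ⟨p²⟩ = 101.87 / 8.8539.
⟨p²⟩ = 11.506.

11.5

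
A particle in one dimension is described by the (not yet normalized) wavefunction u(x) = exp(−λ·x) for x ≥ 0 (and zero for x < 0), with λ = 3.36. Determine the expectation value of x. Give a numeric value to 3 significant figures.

⟨x⟩ = ∫ x·|u|² dx / ∫|u|² dx (integrals over the domain).
Every integrand reduces to terms xʲ·e^(−2λx) on [0, ∞); use ∫₀^∞ xʲ·e^(−2λx) dx = j!/(2λ)^(j+1).
State is unnormalized: ∫|u|² dx = 0.14881, and ∫u*·x·u dx = 0.022144, so ⟨x⟩ = 0.022144 / 0.14881.
⟨x⟩ = 0.14881.

0.149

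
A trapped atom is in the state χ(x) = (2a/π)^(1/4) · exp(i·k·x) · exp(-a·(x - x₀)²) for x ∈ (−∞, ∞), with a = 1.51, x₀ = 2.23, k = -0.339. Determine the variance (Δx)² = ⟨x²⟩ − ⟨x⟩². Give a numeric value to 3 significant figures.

Compute ⟨x⟩ and ⟨x²⟩ separately, then (Δx)² = ⟨x²⟩ − ⟨x⟩².
Gaussian moments (u = x − x₀): ∫u^(2j)·e^(−2au²) du = (2j−1)!!/(4a)^j · √(π/(2a)), odd powers integrate to 0; here √(π/(2a)) = 1.0199.
⟨x⟩ = 2.2300 and ⟨x²⟩ = 5.1385.
(Δx)² = 5.1385 − (2.2300)² = 0.16556.

0.166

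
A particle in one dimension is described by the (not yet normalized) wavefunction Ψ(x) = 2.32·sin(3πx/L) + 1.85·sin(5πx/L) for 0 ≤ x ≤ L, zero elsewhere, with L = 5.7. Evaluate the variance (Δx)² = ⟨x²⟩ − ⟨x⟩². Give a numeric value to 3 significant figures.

Compute ⟨x⟩ and ⟨x²⟩ separately, then (Δx)² = ⟨x²⟩ − ⟨x⟩².
On 0 ≤ x ≤ L (j ≠ l): ∫sin²(jπx/L) dx = L/2, ∫sin(jπx/L)·sin(lπx/L) dx = 0; diagonal moments ∫x·sin²(jπx/L) dx = L²/4, ∫x²·sin²(jπx/L) dx = L³·(1/6 − 1/(4j²π²)); cross terms ∫x·sin(jπx/L)·sin(lπx/L) dx = 0 for j + l even and −4jlL²/(π²(j² − l²)²) for j + l odd, ∫x²·sin(jπx/L)·sin(lπx/L) dx = (−1)^(j+l)·4jlL³/(π²(j² − l²)²); higher powers the same way via product-to-sum and parts.
Normalization: ∫|Ψ|² dx = 25.094.
⟨x⟩ = 2.8500 and ⟨x²⟩ = 12.197.
(Δx)² = 12.197 − (2.8500)² = 4.0745.

4.07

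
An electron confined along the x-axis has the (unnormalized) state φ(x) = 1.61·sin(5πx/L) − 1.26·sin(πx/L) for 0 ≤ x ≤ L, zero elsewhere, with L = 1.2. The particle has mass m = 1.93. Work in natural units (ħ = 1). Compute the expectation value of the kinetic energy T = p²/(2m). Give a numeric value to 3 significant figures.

T = −(ħ²/2m) d²/dx², so ⟨T⟩ = −(ħ²/2m) ∫ φ*·φ'' dx / ∫|φ|² dx; with m = 1.93.
d²/dx² sin(jπx/L) = −(jπ/L)²·sin(jπx/L); on 0 ≤ x ≤ L, ∫sin²(jπx/L) dx = L/2 and ∫sin(jπx/L)·sin(lπx/L) dx = 0 for j ≠ l, so only diagonal terms survive in ∫|φ|² and ∫φ·φ″; ∫φ·φ′ dx = [φ²/2] between the walls = 0.
State is unnormalized: ∫|φ|² dx = 2.5078, and ∫φ*·(−ħ²/2m · φ'') dx = 70.730, so ⟨T⟩ = 70.730 / 2.5078.
⟨T⟩ = 28.204.

28.2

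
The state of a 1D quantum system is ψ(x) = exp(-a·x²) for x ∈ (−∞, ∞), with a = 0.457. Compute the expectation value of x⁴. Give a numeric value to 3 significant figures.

⟨x⁴⟩ = ∫ x⁴·|ψ|² dx / ∫|ψ|² dx (integrals over the domain).
Gaussian moments: ∫x^(2j)·e^(−2ax²) dx = (2j−1)!!/(4a)^j · √(π/(2a)), odd powers integrate to 0; here √(π/(2a)) = 1.8540.
State is unnormalized: ∫|ψ|² dx = 1.8540, and ∫ψ*·x⁴·ψ dx = 1.6644, so ⟨x⁴⟩ = 1.6644 / 1.8540.
⟨x⁴⟩ = 0.89778.

0.898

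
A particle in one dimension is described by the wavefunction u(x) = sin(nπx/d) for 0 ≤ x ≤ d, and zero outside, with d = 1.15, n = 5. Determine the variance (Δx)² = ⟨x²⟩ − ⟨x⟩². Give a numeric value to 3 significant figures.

Compute ⟨x⟩ and ⟨x²⟩ separately, then (Δx)² = ⟨x²⟩ − ⟨x⟩².
With sin²θ = (1 − cos2θ)/2 on 0 ≤ x ≤ d: ∫sin²(nπx/d) dx = d/2, ∫x·sin²(nπx/d) dx = d²/4, ∫x²·sin²(nπx/d) dx = d³·(1/6 − 1/(4n²π²)); higher powers xᵏ the same way, integrating xᵏ·cos(2nπx/d) by parts.
Normalization: ∫|u|² dx = 0.57500.
⟨x⟩ = 0.57500 and ⟨x²⟩ = 0.43815.
(Δx)² = 0.43815 − (0.57500)² = 0.10753.

0.108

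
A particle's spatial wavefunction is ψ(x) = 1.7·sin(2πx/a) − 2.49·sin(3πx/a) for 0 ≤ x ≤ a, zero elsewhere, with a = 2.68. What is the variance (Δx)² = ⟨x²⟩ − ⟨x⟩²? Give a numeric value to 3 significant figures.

0.306

Compute ⟨x⟩ and ⟨x²⟩ separately, then (Δx)² = ⟨x²⟩ − ⟨x⟩².
On 0 ≤ x ≤ a (j ≠ l): ∫sin²(jπx/a) dx = a/2, ∫sin(jπx/a)·sin(lπx/a) dx = 0; diagonal moments ∫x·sin²(jπx/a) dx = a²/4, ∫x²·sin²(jπx/a) dx = a³·(1/6 − 1/(4j²π²)); cross terms ∫x·sin(jπx/a)·sin(lπx/a) dx = 0 for j + l even and −4jla²/(π²(j² − l²)²) for j + l odd, ∫x²·sin(jπx/a)·sin(lπx/a) dx = (−1)^(j+l)·4jla³/(π²(j² − l²)²); higher powers the same way via product-to-sum and parts.
Normalization: ∫|ψ|² dx = 12.181.
⟨x⟩ = 1.8256 and ⟨x²⟩ = 3.6389.
(Δx)² = 3.6389 − (1.8256)² = 0.30627.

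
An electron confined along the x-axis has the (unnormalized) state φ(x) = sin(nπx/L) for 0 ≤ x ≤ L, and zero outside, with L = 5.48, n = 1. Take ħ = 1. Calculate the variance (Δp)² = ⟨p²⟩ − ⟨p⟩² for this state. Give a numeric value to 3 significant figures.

Compute ⟨p⟩ and ⟨p²⟩ separately; (Δp)² = ⟨p²⟩ − ⟨p⟩².
d/dx sin(nπx/L) = (nπ/L)·cos(nπx/L) and d²/dx² sin(nπx/L) = −(nπ/L)²·sin(nπx/L); on 0 ≤ x ≤ L, ∫sin²(nπx/L) dx = L/2 and ∫sin(nπx/L)·cos(nπx/L) dx = 0.
Normalization: ∫|φ|² dx = 2.7400.
⟨p⟩ = 0.0000 and ⟨p²⟩ = 0.32865.
(Δp)² = 0.32865 − (0.0000)² = 0.32865.

0.329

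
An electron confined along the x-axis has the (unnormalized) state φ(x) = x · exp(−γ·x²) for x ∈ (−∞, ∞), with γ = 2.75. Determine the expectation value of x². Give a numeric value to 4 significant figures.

0.2727

⟨x²⟩ = ∫ x²·|φ|² dx / ∫|φ|² dx (integrals over the domain).
Expand each integrand as polynomial × e^(−2γx²) and use ∫x^(2j)·e^(−2γx²) dx = (2j−1)!!/(4γ)^j · √(π/(2γ)), odd powers → 0; here √(π/(2γ)) = 0.75578.
State is unnormalized: ∫|φ|² dx = 0.068707, and ∫φ*·x²·φ dx = 0.018738, so ⟨x²⟩ = 0.018738 / 0.068707.
⟨x²⟩ = 0.27273.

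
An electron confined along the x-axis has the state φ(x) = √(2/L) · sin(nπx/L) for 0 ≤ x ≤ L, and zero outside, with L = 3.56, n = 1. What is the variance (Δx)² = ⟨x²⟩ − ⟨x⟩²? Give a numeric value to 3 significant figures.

Compute ⟨x⟩ and ⟨x²⟩ separately, then (Δx)² = ⟨x²⟩ − ⟨x⟩².
With sin²θ = (1 − cos2θ)/2 on 0 ≤ x ≤ L: ∫sin²(nπx/L) dx = L/2, ∫x·sin²(nπx/L) dx = L²/4, ∫x²·sin²(nπx/L) dx = L³·(1/6 − 1/(4n²π²)); higher powers xᵏ the same way, integrating xᵏ·cos(2nπx/L) by parts.
⟨x⟩ = 1.7800 and ⟨x²⟩ = 3.5825.
(Δx)² = 3.5825 − (1.7800)² = 0.41408.

0.414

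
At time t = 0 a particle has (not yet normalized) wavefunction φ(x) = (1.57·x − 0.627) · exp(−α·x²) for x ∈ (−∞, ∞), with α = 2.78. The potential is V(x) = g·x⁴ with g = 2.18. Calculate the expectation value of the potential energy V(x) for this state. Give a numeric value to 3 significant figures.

⟨V⟩ = ∫ V(x)·|φ|² dx / ∫|φ|² dx.
Expand each integrand as polynomial × e^(−2αx²) and use ∫x^(2j)·e^(−2αx²) dx = (2j−1)!!/(4α)^j · √(π/(2α)), odd powers → 0; here √(π/(2α)) = 0.75169.
State is unnormalized: ∫|φ|² dx = 0.46213, and ∫φ*·V(x)·φ dx = 0.059692, so ⟨V⟩ = 0.059692 / 0.46213.
⟨V⟩ = 0.12917.

0.129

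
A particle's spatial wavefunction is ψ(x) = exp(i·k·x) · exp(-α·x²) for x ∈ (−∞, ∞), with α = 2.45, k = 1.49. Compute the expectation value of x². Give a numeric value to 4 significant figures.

0.1020

⟨x²⟩ = ∫ x²·|ψ|² dx / ∫|ψ|² dx (integrals over the domain).
Gaussian moments: ∫x^(2j)·e^(−2αx²) dx = (2j−1)!!/(4α)^j · √(π/(2α)), odd powers integrate to 0; here √(π/(2α)) = 0.80071.
State is unnormalized: ∫|ψ|² dx = 0.80071, and ∫ψ*·x²·ψ dx = 0.081705, so ⟨x²⟩ = 0.081705 / 0.80071.
⟨x²⟩ = 0.10204.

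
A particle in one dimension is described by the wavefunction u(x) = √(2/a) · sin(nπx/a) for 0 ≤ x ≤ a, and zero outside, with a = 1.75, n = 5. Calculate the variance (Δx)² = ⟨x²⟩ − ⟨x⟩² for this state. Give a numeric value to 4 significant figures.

Compute ⟨x⟩ and ⟨x²⟩ separately, then (Δx)² = ⟨x²⟩ − ⟨x⟩².
With sin²θ = (1 − cos2θ)/2 on 0 ≤ x ≤ a: ∫sin²(nπx/a) dx = a/2, ∫x·sin²(nπx/a) dx = a²/4, ∫x²·sin²(nπx/a) dx = a³·(1/6 − 1/(4n²π²)); higher powers xᵏ the same way, integrating xᵏ·cos(2nπx/a) by parts.
⟨x⟩ = 0.87500 and ⟨x²⟩ = 1.0146.
(Δx)² = 1.0146 − (0.87500)² = 0.24900.

0.2490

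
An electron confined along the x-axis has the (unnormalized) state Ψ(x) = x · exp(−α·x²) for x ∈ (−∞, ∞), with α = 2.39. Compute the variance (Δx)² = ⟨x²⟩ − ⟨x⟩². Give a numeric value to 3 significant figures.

0.314

Compute ⟨x⟩ and ⟨x²⟩ separately, then (Δx)² = ⟨x²⟩ − ⟨x⟩².
Expand each integrand as polynomial × e^(−2αx²) and use ∫x^(2j)·e^(−2αx²) dx = (2j−1)!!/(4α)^j · √(π/(2α)), odd powers → 0; here √(π/(2α)) = 0.81070.
Normalization: ∫|Ψ|² dx = 0.084801.
⟨x⟩ = 0.0000 and ⟨x²⟩ = 0.31381.
(Δx)² = 0.31381 − (0.0000)² = 0.31381.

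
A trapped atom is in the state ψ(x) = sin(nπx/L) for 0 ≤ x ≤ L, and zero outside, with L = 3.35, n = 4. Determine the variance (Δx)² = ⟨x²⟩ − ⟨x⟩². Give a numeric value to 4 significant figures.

Compute ⟨x⟩ and ⟨x²⟩ separately, then (Δx)² = ⟨x²⟩ − ⟨x⟩².
With sin²θ = (1 − cos2θ)/2 on 0 ≤ x ≤ L: ∫sin²(nπx/L) dx = L/2, ∫x·sin²(nπx/L) dx = L²/4, ∫x²·sin²(nπx/L) dx = L³·(1/6 − 1/(4n²π²)); higher powers xᵏ the same way, integrating xᵏ·cos(2nπx/L) by parts.
Normalization: ∫|ψ|² dx = 1.6750.
⟨x⟩ = 1.6750 and ⟨x²⟩ = 3.7053.
(Δx)² = 3.7053 − (1.6750)² = 0.89967.

0.8997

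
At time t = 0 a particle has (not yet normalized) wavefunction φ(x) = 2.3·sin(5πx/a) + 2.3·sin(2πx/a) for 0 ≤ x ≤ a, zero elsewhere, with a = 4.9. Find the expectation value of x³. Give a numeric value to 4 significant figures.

25.05

⟨x³⟩ = ∫ x³·|φ|² dx / ∫|φ|² dx (integrals over the domain).
On 0 ≤ x ≤ a (j ≠ l): ∫sin²(jπx/a) dx = a/2, ∫sin(jπx/a)·sin(lπx/a) dx = 0; diagonal moments ∫x·sin²(jπx/a) dx = a²/4, ∫x²·sin²(jπx/a) dx = a³·(1/6 − 1/(4j²π²)); cross terms ∫x·sin(jπx/a)·sin(lπx/a) dx = 0 for j + l even and −4jla²/(π²(j² − l²)²) for j + l odd, ∫x²·sin(jπx/a)·sin(lπx/a) dx = (−1)^(j+l)·4jla³/(π²(j² − l²)²); higher powers the same way via product-to-sum and parts.
State is unnormalized: ∫|φ|² dx = 25.921, and ∫φ*·x³·φ dx = 649.20, so ⟨x³⟩ = 649.20 / 25.921.
⟨x³⟩ = 25.045.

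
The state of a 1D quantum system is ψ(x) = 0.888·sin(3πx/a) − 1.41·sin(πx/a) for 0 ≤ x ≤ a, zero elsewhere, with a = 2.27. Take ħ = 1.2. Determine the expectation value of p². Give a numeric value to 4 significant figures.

9.024

p² ψ = −ħ² d²ψ/dx²; ⟨p²⟩ = −ħ² ∫ ψ*·ψ'' dx / ∫|ψ|² dx.
d²/dx² sin(jπx/a) = −(jπ/a)²·sin(jπx/a); on 0 ≤ x ≤ a, ∫sin²(jπx/a) dx = a/2 and ∫sin(jπx/a)·sin(lπx/a) dx = 0 for j ≠ l, so only diagonal terms survive in ∫|ψ|² and ∫ψ·ψ″; ∫ψ·ψ′ dx = [ψ²/2] between the walls = 0.
State is unnormalized: ∫|ψ|² dx = 3.1515, and ∫ψ*·(−ħ² ψ'') dx = 28.440, so ⟨p²⟩ = 28.440 / 3.1515.
⟨p²⟩ = 9.0243.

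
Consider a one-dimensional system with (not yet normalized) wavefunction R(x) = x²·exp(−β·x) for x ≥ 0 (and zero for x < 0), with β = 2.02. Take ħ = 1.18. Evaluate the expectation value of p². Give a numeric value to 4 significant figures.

1.894

p² R = −ħ² d²R/dx²; ⟨p²⟩ = −ħ² ∫ R*·R'' dx / ∫|R|² dx.
Differentiate x²·exp(−β·x) with the product rule; every integrand then reduces to terms xʲ·e^(−2βx) on [0, ∞), with ∫₀^∞ xʲ·e^(−2βx) dx = j!/(2β)^(j+1).
State is unnormalized: ∫|R|² dx = 0.022300, and ∫R*·(−ħ² R'') dx = 0.042233, so ⟨p²⟩ = 0.042233 / 0.022300.
⟨p²⟩ = 1.8938.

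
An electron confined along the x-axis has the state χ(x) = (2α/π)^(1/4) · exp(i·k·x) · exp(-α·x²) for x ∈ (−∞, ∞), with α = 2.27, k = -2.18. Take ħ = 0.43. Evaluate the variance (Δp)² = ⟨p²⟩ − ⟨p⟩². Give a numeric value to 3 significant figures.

0.420

Compute ⟨p⟩ and ⟨p²⟩ separately; (Δp)² = ⟨p²⟩ − ⟨p⟩².
Gaussian moments: ∫x^(2j)·e^(−2αx²) dx = (2j−1)!!/(4α)^j · √(π/(2α)), odd powers integrate to 0; here √(π/(2α)) = 0.83185. Derivatives: χ′ = (ik − 2αx)·χ, χ″ = ((ik − 2αx)² − 2α)·χ; the odd-in-x pieces drop out.
⟨p⟩ = -0.93740 and ⟨p²⟩ = 1.2984.
(Δp)² = 1.2984 − (-0.93740)² = 0.41972.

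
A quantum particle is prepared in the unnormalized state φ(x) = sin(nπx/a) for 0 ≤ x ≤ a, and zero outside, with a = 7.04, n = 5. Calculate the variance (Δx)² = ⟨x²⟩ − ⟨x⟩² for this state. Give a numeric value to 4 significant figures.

4.030

Compute ⟨x⟩ and ⟨x²⟩ separately, then (Δx)² = ⟨x²⟩ − ⟨x⟩².
With sin²θ = (1 − cos2θ)/2 on 0 ≤ x ≤ a: ∫sin²(nπx/a) dx = a/2, ∫x·sin²(nπx/a) dx = a²/4, ∫x²·sin²(nπx/a) dx = a³·(1/6 − 1/(4n²π²)); higher powers xᵏ the same way, integrating xᵏ·cos(2nπx/a) by parts.
Normalization: ∫|φ|² dx = 3.5200.
⟨x⟩ = 3.5200 and ⟨x²⟩ = 16.420.
(Δx)² = 16.420 − (3.5200)² = 4.0297.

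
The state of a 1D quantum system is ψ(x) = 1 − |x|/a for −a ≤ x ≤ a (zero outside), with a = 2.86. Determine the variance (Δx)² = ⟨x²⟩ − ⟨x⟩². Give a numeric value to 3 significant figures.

Compute ⟨x⟩ and ⟨x²⟩ separately, then (Δx)² = ⟨x²⟩ − ⟨x⟩².
ψ is even, so ∫ over [−a, a] = 2∫₀ᵃ with ψ = 1 − x/a there: ∫₀ᵃ (1 − x/a)² dx = a/3, ∫₀ᵃ x²(1 − x/a)² dx = a³/30, ∫₀ᵃ x⁴(1 − x/a)² dx = a⁵/105.
Normalization: ∫|ψ|² dx = 1.9067.
⟨x⟩ = 0.0000 and ⟨x²⟩ = 0.81796.
(Δx)² = 0.81796 − (0.0000)² = 0.81796.

0.818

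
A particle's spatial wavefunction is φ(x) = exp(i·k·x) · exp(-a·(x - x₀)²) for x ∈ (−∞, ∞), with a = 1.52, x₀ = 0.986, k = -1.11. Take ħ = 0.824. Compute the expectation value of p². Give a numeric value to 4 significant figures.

1.869

p² φ = −ħ² d²φ/dx²; ⟨p²⟩ = −ħ² ∫ φ*·φ'' dx / ∫|φ|² dx.
Gaussian moments (u = x − x₀): ∫u^(2j)·e^(−2au²) du = (2j−1)!!/(4a)^j · √(π/(2a)), odd powers integrate to 0; here √(π/(2a)) = 1.0166. Derivatives: φ′ = (ik − 2au)·φ, φ″ = ((ik − 2au)² − 2a)·φ; the odd-in-u pieces drop out.
State is unnormalized: ∫|φ|² dx = 1.0166, and ∫φ*·(−ħ² φ'') dx = 1.8996, so ⟨p²⟩ = 1.8996 / 1.0166.
⟨p²⟩ = 1.8686.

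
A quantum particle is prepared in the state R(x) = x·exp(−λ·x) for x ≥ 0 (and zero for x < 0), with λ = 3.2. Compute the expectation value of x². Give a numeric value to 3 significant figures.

0.293

⟨x²⟩ = ∫ x²·|R|² dx / ∫|R|² dx (integrals over the domain).
Every integrand reduces to terms xʲ·e^(−2λx) on [0, ∞); use ∫₀^∞ xʲ·e^(−2λx) dx = j!/(2λ)^(j+1).
State is unnormalized: ∫|R|² dx = 0.0076294, and ∫R*·x²·R dx = 0.0022352, so ⟨x²⟩ = 0.0022352 / 0.0076294.
⟨x²⟩ = 0.29297.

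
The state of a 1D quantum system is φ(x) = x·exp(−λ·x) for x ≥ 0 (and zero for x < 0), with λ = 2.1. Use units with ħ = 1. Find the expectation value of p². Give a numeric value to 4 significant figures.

4.410

p² φ = −ħ² d²φ/dx²; ⟨p²⟩ = −ħ² ∫ φ*·φ'' dx / ∫|φ|² dx.
Differentiate x·exp(−λ·x) with the product rule; every integrand then reduces to terms xʲ·e^(−2λx) on [0, ∞), with ∫₀^∞ xʲ·e^(−2λx) dx = j!/(2λ)^(j+1).
State is unnormalized: ∫|φ|² dx = 0.026995, and ∫φ*·(−ħ² φ'') dx = 0.11905, so ⟨p²⟩ = 0.11905 / 0.026995.
⟨p²⟩ = 4.4100.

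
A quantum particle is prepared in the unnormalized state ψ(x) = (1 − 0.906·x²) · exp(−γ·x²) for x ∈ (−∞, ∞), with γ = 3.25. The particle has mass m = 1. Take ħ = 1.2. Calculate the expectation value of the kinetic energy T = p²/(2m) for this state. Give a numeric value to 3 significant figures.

3.14

T = −(ħ²/2m) d²/dx², so ⟨T⟩ = −(ħ²/2m) ∫ ψ*·ψ'' dx / ∫|ψ|² dx; with m = 1.
Expand each integrand as polynomial × e^(−2γx²) and use ∫x^(2j)·e^(−2γx²) dx = (2j−1)!!/(4γ)^j · √(π/(2γ)), odd powers → 0; here √(π/(2γ)) = 0.69521. Differentiate with the product rule, d/dx e^(−γx²) = −2γx·e^(−γx²).
State is unnormalized: ∫|ψ|² dx = 0.60844, and ∫ψ*·(−ħ²/2m · ψ'') dx = 1.9089, so ⟨T⟩ = 1.9089 / 0.60844.
⟨T⟩ = 3.1373.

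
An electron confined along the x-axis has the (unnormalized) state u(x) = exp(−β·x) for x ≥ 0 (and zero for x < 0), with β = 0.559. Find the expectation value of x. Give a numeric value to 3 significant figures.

0.894

⟨x⟩ = ∫ x·|u|² dx / ∫|u|² dx (integrals over the domain).
Every integrand reduces to terms xʲ·e^(−2βx) on [0, ∞); use ∫₀^∞ xʲ·e^(−2βx) dx = j!/(2β)^(j+1).
State is unnormalized: ∫|u|² dx = 0.89445, and ∫u*·x·u dx = 0.80005, so ⟨x⟩ = 0.80005 / 0.89445.
⟨x⟩ = 0.89445.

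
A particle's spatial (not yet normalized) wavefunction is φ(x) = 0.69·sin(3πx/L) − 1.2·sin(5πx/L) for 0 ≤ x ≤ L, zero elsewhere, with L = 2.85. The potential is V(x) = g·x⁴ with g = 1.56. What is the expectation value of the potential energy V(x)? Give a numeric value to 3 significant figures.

12.9

⟨V⟩ = ∫ V(x)·|φ|² dx / ∫|φ|² dx.
On 0 ≤ x ≤ L (j ≠ l): ∫sin²(jπx/L) dx = L/2, ∫sin(jπx/L)·sin(lπx/L) dx = 0; diagonal moments ∫x·sin²(jπx/L) dx = L²/4, ∫x²·sin²(jπx/L) dx = L³·(1/6 − 1/(4j²π²)); cross terms ∫x·sin(jπx/L)·sin(lπx/L) dx = 0 for j + l even and −4jlL²/(π²(j² − l²)²) for j + l odd, ∫x²·sin(jπx/L)·sin(lπx/L) dx = (−1)^(j+l)·4jlL³/(π²(j² − l²)²); higher powers the same way via product-to-sum and parts.
State is unnormalized: ∫|φ|² dx = 2.7304, and ∫φ*·V(x)·φ dx = 35.236, so ⟨V⟩ = 35.236 / 2.7304.
⟨V⟩ = 12.905.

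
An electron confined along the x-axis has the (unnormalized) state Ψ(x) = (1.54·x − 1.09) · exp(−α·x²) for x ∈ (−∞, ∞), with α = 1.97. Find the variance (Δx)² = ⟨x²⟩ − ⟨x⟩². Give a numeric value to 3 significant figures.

0.0963

Compute ⟨x⟩ and ⟨x²⟩ separately, then (Δx)² = ⟨x²⟩ − ⟨x⟩².
Expand each integrand as polynomial × e^(−2αx²) and use ∫x^(2j)·e^(−2αx²) dx = (2j−1)!!/(4α)^j · √(π/(2α)), odd powers → 0; here √(π/(2α)) = 0.89295.
Normalization: ∫|Ψ|² dx = 1.3297.
⟨x⟩ = -0.28611 and ⟨x²⟩ = 0.17820.
(Δx)² = 0.17820 − (-0.28611)² = 0.096342.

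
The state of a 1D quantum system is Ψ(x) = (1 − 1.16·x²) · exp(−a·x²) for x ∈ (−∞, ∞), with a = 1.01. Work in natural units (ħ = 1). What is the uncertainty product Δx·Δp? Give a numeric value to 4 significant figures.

Δx = √(⟨x²⟩−⟨x⟩²), Δp = √(⟨p²⟩−⟨p⟩²).
Expand each integrand as polynomial × e^(−2ax²) and use ∫x^(2j)·e^(−2ax²) dx = (2j−1)!!/(4a)^j · √(π/(2a)), odd powers → 0; here √(π/(2a)) = 1.2471. Differentiate with the product rule, d/dx e^(−ax²) = −2ax·e^(−ax²).
Normalization: ∫|Ψ|² dx = 0.83938.
⟨x⟩ = 0.0000, ⟨x²⟩ = 0.18898 ⇒ Δx = 0.43472.
⟨p⟩ = 0.0000, ⟨p²⟩ = 3.2283 ⇒ Δp = 1.7967.
Δx·Δp = 0.78107.

0.7811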